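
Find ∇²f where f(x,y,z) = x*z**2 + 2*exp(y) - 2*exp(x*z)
-2*x*(x*exp(x*z) - 1) - 2*z**2*exp(x*z) + 2*exp(y)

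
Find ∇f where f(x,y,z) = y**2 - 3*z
(0, 2*y, -3)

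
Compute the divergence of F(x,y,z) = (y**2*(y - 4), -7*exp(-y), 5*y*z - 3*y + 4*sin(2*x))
5*y + 7*exp(-y)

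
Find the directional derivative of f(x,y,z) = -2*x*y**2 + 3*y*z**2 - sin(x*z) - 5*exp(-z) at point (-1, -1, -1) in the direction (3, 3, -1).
sqrt(19)*(-15 - 5*E + 2*cos(1))/19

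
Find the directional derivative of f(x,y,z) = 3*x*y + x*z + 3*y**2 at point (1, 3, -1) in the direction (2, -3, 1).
-23*sqrt(14)/7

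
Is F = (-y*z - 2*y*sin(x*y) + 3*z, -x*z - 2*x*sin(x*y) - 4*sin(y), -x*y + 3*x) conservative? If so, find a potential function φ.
Yes, F is conservative. φ = -x*y*z + 3*x*z + 4*cos(y) + 2*cos(x*y)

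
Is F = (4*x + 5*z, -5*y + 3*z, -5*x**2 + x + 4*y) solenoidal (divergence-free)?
No, ∇·F = -1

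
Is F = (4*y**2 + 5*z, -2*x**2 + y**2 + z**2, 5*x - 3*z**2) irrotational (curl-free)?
No, ∇×F = (-2*z, 0, -4*x - 8*y)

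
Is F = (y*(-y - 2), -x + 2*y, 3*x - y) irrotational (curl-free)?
No, ∇×F = (-1, -3, 2*y + 1)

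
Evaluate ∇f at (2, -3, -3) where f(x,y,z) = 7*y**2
(0, -42, 0)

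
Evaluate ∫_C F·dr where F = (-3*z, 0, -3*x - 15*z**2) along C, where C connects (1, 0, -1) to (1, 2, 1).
-16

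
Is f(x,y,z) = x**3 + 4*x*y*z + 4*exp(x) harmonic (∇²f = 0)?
No, ∇²f = 6*x + 4*exp(x)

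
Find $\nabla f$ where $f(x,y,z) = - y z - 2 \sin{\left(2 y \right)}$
(0, -z - 4*cos(2*y), -y)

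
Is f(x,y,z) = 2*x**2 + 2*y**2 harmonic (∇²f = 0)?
No, ∇²f = 8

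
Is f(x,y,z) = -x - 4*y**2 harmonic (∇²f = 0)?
No, ∇²f = -8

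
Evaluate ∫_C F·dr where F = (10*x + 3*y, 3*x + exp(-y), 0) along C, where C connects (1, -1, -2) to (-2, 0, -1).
E + 17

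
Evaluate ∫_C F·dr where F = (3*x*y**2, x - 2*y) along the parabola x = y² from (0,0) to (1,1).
1/3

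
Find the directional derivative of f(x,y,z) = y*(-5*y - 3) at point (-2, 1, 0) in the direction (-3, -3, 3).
13*sqrt(3)/3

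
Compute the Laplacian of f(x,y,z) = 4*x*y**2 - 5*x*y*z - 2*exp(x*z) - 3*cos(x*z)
x**2*(-2*exp(x*z) + 3*cos(x*z)) + 8*x + z**2*(-2*exp(x*z) + 3*cos(x*z))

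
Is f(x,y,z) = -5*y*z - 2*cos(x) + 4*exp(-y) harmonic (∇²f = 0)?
No, ∇²f = 2*cos(x) + 4*exp(-y)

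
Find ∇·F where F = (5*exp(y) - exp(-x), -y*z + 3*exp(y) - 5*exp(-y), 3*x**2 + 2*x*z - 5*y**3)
2*x - z + 3*exp(y) + 5*exp(-y) + exp(-x)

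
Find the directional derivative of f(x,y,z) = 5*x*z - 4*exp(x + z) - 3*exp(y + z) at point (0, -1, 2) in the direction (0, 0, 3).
-E*(3 + 4*E)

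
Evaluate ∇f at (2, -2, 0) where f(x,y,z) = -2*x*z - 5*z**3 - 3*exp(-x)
(3*exp(-2), 0, -4)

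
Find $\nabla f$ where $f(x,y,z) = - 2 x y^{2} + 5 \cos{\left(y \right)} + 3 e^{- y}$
(-2*y**2, -4*x*y - 5*sin(y) - 3*exp(-y), 0)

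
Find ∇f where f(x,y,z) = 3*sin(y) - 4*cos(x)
(4*sin(x), 3*cos(y), 0)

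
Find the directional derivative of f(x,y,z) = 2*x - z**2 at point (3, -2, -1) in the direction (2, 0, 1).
6*sqrt(5)/5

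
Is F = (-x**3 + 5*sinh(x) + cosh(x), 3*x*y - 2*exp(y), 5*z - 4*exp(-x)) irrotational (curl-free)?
No, ∇×F = (0, -4*exp(-x), 3*y)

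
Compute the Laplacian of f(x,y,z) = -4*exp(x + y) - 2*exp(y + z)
-8*exp(x + y) - 4*exp(y + z)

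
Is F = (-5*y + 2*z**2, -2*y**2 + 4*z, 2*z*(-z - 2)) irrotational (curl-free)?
No, ∇×F = (-4, 4*z, 5)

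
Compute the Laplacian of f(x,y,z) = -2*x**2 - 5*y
-4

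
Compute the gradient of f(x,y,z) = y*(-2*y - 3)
(0, -4*y - 3, 0)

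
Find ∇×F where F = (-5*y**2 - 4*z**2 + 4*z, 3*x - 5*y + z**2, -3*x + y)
(1 - 2*z, 7 - 8*z, 10*y + 3)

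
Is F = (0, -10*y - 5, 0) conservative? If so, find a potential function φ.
Yes, F is conservative. φ = 5*y*(-y - 1)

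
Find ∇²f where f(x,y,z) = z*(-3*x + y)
0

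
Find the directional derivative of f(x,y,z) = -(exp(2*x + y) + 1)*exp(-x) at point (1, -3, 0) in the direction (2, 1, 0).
sqrt(5)*(-3 + 2*E)*exp(-2)/5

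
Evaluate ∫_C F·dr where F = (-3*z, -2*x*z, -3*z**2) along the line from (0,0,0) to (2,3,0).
0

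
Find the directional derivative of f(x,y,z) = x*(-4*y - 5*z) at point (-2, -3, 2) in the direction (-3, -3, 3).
0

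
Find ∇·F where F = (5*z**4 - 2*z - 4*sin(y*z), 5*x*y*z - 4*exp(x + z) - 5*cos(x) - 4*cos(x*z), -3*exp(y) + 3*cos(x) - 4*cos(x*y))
5*x*z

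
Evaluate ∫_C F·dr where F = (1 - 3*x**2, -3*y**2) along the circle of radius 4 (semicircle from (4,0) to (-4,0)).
120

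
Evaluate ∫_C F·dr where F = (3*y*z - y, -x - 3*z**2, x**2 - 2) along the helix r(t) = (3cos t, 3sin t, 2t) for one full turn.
2*pi*(-27*pi - 67)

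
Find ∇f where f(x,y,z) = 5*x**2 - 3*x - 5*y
(10*x - 3, -5, 0)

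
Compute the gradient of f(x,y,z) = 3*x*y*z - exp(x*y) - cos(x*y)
(y*(3*z - exp(x*y) + sin(x*y)), x*(3*z - exp(x*y) + sin(x*y)), 3*x*y)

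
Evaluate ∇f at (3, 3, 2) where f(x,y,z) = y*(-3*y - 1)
(0, -19, 0)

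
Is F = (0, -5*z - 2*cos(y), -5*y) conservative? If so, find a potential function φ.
Yes, F is conservative. φ = -5*y*z - 2*sin(y)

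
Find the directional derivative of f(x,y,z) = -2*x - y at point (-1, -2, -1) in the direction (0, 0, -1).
0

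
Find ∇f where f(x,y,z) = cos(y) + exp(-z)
(0, -sin(y), -exp(-z))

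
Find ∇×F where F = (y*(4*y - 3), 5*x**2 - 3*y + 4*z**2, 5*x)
(-8*z, -5, 10*x - 8*y + 3)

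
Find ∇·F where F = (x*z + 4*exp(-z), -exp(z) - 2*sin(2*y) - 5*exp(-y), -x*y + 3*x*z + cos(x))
3*x + z - 4*cos(2*y) + 5*exp(-y)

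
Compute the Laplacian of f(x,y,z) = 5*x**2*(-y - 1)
-10*y - 10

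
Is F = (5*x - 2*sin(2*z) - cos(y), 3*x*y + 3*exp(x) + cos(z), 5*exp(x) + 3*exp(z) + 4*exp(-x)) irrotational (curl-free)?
No, ∇×F = (sin(z), -5*exp(x) - 4*cos(2*z) + 4*exp(-x), 3*y + 3*exp(x) - sin(y))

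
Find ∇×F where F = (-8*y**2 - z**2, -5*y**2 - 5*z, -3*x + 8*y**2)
(16*y + 5, 3 - 2*z, 16*y)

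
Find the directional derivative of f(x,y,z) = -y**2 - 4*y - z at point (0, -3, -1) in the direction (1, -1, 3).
-5*sqrt(11)/11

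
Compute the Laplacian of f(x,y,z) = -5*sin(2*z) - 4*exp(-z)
20*sin(2*z) - 4*exp(-z)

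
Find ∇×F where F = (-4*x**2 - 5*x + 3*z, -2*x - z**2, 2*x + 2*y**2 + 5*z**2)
(4*y + 2*z, 1, -2)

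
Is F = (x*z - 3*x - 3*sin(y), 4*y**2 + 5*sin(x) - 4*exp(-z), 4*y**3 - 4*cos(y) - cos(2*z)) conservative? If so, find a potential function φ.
No, ∇×F = (12*y**2 + 4*sin(y) - 4*exp(-z), x, 5*cos(x) + 3*cos(y)) ≠ 0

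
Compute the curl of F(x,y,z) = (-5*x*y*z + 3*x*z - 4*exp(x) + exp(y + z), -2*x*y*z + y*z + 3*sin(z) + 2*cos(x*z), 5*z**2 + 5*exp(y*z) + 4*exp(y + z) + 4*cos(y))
(2*x*y + 2*x*sin(x*z) - y + 5*z*exp(y*z) + 4*exp(y + z) - 4*sin(y) - 3*cos(z), -5*x*y + 3*x + exp(y + z), 5*x*z - 2*y*z - 2*z*sin(x*z) - exp(y + z))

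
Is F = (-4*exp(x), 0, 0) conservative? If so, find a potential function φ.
Yes, F is conservative. φ = -4*exp(x)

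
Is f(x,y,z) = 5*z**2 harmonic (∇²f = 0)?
No, ∇²f = 10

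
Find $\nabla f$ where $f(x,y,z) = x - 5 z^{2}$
(1, 0, -10*z)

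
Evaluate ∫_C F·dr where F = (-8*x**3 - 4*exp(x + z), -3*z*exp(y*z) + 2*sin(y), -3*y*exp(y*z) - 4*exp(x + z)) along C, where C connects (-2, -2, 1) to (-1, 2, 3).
-3*exp(6) - 4*exp(2) + 3*exp(-2) + 4*exp(-1) + 30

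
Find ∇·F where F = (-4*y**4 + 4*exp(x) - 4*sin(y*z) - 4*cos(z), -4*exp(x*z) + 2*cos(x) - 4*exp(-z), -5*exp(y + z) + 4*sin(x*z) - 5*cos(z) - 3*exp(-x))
4*x*cos(x*z) + 4*exp(x) - 5*exp(y + z) + 5*sin(z)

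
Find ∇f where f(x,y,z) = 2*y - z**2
(0, 2, -2*z)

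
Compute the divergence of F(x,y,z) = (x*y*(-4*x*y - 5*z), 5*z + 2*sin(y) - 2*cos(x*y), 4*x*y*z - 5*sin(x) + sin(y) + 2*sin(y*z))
-8*x*y**2 + 4*x*y + 2*x*sin(x*y) - 5*y*z + 2*y*cos(y*z) + 2*cos(y)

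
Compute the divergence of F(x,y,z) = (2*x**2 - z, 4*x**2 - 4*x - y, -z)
4*x - 2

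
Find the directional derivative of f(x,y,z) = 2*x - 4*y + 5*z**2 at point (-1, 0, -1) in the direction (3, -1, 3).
-20*sqrt(19)/19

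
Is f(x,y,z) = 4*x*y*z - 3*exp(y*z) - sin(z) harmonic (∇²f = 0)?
No, ∇²f = -3*y**2*exp(y*z) - 3*z**2*exp(y*z) + sin(z)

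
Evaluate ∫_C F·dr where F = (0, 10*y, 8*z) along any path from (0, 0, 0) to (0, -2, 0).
20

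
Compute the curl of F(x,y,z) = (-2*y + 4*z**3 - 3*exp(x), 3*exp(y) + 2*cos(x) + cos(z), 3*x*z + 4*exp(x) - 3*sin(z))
(sin(z), 12*z**2 - 3*z - 4*exp(x), 2 - 2*sin(x))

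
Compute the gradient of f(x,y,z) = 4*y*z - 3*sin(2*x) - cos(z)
(-6*cos(2*x), 4*z, 4*y + sin(z))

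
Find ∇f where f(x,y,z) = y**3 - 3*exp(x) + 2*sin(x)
(-3*exp(x) + 2*cos(x), 3*y**2, 0)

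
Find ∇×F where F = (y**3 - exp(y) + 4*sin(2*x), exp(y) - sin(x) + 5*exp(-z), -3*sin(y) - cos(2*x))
(-3*cos(y) + 5*exp(-z), -2*sin(2*x), -3*y**2 + exp(y) - cos(x))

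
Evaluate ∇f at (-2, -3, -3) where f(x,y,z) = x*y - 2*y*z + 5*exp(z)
(-3, 4, 5*exp(-3) + 6)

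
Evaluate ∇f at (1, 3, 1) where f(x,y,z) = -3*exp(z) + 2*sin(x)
(2*cos(1), 0, -3*E)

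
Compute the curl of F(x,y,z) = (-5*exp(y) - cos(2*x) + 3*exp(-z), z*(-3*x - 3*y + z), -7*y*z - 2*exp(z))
(3*x + 3*y - 9*z, -3*exp(-z), -3*z + 5*exp(y))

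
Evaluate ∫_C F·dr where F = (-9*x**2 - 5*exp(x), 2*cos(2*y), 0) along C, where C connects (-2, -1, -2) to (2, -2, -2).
-48 - 5*exp(2) + 5*exp(-2) - sin(4) + sin(2)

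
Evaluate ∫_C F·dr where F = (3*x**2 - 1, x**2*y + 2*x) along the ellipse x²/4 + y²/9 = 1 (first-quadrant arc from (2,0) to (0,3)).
3 + 3*pi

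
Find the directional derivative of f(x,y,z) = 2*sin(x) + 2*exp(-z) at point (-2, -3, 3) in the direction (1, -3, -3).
2*sqrt(19)*(exp(3)*cos(2) + 3)*exp(-3)/19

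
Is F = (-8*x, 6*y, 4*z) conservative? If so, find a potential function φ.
Yes, F is conservative. φ = -4*x**2 + 3*y**2 + 2*z**2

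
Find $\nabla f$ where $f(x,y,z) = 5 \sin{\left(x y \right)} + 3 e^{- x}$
(5*y*cos(x*y) - 3*exp(-x), 5*x*cos(x*y), 0)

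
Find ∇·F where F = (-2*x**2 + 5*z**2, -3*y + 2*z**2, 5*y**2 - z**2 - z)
-4*x - 2*z - 4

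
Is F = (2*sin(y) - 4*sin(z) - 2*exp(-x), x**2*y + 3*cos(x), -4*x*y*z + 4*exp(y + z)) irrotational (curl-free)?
No, ∇×F = (-4*x*z + 4*exp(y + z), 4*y*z - 4*cos(z), 2*x*y - 3*sin(x) - 2*cos(y))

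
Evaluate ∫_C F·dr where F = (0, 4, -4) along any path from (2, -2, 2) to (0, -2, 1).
4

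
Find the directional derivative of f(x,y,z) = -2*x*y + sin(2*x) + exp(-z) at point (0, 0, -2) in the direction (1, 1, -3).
sqrt(11)*(2 + 3*exp(2))/11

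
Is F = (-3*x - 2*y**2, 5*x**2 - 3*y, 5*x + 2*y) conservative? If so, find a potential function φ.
No, ∇×F = (2, -5, 10*x + 4*y) ≠ 0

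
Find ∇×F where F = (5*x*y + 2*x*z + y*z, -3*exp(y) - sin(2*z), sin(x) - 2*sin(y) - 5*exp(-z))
(-2*cos(y) + 2*cos(2*z), 2*x + y - cos(x), -5*x - z)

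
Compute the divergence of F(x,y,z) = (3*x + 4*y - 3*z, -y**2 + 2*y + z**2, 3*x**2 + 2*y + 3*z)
8 - 2*y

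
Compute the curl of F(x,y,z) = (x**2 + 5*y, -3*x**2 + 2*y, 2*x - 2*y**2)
(-4*y, -2, -6*x - 5)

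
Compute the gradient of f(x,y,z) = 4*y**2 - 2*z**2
(0, 8*y, -4*z)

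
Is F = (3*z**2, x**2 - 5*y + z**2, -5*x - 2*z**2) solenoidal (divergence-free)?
No, ∇·F = -4*z - 5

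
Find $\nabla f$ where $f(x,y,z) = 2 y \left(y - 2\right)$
(0, 4*y - 4, 0)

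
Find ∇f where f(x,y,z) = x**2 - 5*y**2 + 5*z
(2*x, -10*y, 5)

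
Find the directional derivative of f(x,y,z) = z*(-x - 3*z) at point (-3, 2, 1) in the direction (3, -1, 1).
-6*sqrt(11)/11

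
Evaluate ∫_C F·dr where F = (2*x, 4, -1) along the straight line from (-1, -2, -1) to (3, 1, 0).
19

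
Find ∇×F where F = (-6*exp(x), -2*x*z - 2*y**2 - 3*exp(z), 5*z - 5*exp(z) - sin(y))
(2*x + 3*exp(z) - cos(y), 0, -2*z)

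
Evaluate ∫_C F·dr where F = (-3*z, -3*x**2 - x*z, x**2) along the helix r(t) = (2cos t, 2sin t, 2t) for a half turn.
2*pi*(8 - pi)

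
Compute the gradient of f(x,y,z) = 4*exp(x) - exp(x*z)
(-z*exp(x*z) + 4*exp(x), 0, -x*exp(x*z))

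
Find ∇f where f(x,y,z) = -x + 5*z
(-1, 0, 5)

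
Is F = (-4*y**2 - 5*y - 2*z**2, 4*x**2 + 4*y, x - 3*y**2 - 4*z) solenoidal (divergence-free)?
Yes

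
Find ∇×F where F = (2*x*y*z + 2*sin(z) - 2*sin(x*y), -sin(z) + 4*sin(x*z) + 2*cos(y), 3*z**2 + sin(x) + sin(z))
(-4*x*cos(x*z) + cos(z), 2*x*y - cos(x) + 2*cos(z), -2*x*z + 2*x*cos(x*y) + 4*z*cos(x*z))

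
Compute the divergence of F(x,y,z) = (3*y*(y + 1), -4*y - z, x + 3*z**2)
6*z - 4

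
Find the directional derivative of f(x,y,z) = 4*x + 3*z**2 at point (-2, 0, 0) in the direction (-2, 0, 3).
-8*sqrt(13)/13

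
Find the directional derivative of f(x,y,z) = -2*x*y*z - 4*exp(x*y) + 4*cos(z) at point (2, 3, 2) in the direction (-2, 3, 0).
0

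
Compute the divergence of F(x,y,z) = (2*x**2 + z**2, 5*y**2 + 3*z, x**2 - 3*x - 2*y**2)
4*x + 10*y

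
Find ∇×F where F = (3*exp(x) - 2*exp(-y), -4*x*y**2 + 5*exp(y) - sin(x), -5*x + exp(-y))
(-exp(-y), 5, -4*y**2 - cos(x) - 2*exp(-y))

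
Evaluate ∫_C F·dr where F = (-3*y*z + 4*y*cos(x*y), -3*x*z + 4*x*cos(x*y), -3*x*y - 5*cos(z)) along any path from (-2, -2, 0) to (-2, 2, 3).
-5*sin(3) - 8*sin(4) + 36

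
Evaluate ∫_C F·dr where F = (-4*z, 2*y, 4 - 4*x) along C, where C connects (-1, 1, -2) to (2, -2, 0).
19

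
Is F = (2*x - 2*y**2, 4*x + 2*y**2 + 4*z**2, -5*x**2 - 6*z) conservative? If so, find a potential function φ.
No, ∇×F = (-8*z, 10*x, 4*y + 4) ≠ 0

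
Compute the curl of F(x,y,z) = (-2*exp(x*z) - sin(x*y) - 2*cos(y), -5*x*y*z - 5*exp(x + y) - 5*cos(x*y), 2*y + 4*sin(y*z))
(5*x*y + 4*z*cos(y*z) + 2, -2*x*exp(x*z), x*cos(x*y) - 5*y*z + 5*y*sin(x*y) - 5*exp(x + y) - 2*sin(y))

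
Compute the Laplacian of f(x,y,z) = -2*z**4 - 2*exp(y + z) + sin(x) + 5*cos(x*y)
-5*x**2*cos(x*y) - 5*y**2*cos(x*y) - 24*z**2 - 4*exp(y + z) - sin(x)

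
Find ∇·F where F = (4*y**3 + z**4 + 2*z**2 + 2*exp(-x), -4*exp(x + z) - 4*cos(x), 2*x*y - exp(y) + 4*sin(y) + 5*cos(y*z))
-5*y*sin(y*z) - 2*exp(-x)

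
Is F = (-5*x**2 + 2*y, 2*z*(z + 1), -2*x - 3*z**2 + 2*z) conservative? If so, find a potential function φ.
No, ∇×F = (-4*z - 2, 2, -2) ≠ 0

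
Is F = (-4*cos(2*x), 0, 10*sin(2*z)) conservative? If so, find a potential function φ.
Yes, F is conservative. φ = -2*sin(2*x) - 5*cos(2*z)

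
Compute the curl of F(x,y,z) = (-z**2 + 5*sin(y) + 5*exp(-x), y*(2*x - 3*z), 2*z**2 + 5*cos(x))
(3*y, -2*z + 5*sin(x), 2*y - 5*cos(y))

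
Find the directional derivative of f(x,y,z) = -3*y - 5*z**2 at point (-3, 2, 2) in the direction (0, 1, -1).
17*sqrt(2)/2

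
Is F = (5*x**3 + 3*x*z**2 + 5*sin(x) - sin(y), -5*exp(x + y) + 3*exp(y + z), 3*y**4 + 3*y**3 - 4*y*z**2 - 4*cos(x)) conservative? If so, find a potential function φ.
No, ∇×F = (12*y**3 + 9*y**2 - 4*z**2 - 3*exp(y + z), 6*x*z - 4*sin(x), -5*exp(x + y) + cos(y)) ≠ 0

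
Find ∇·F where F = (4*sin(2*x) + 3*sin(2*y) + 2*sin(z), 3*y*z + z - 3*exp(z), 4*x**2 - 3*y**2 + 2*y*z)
2*y + 3*z + 8*cos(2*x)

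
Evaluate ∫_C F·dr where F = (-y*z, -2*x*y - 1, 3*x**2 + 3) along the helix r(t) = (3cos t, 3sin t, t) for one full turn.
3*pi*(3*pi + 11)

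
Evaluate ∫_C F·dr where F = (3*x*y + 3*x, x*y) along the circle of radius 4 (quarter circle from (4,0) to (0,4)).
-200/3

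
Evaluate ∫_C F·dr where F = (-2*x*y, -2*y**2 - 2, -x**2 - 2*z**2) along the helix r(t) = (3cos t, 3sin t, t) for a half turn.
pi*(-4*pi**2 - 27)/6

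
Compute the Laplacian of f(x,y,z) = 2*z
0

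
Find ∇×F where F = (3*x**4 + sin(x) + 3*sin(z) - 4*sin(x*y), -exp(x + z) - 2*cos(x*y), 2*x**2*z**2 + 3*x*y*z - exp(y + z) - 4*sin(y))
(3*x*z + exp(x + z) - exp(y + z) - 4*cos(y), -4*x*z**2 - 3*y*z + 3*cos(z), 4*x*cos(x*y) + 2*y*sin(x*y) - exp(x + z))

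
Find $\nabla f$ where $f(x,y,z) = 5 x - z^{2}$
(5, 0, -2*z)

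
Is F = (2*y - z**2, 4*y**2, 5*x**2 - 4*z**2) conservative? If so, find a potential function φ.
No, ∇×F = (0, -10*x - 2*z, -2) ≠ 0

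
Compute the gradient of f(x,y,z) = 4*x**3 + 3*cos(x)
(12*x**2 - 3*sin(x), 0, 0)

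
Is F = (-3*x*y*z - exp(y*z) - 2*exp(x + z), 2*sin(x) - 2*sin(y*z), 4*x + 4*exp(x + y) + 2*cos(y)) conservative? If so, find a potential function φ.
No, ∇×F = (2*y*cos(y*z) + 4*exp(x + y) - 2*sin(y), -3*x*y - y*exp(y*z) - 4*exp(x + y) - 2*exp(x + z) - 4, 3*x*z + z*exp(y*z) + 2*cos(x)) ≠ 0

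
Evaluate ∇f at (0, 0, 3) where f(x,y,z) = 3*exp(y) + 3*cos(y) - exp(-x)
(1, 3, 0)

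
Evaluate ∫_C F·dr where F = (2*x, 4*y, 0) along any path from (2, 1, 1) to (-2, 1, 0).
0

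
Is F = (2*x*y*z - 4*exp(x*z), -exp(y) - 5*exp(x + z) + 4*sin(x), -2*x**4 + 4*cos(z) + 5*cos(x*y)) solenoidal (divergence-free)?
No, ∇·F = 2*y*z - 4*z*exp(x*z) - exp(y) - 4*sin(z)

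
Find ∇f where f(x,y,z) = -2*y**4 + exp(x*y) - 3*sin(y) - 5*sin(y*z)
(y*exp(x*y), x*exp(x*y) - 8*y**3 - 5*z*cos(y*z) - 3*cos(y), -5*y*cos(y*z))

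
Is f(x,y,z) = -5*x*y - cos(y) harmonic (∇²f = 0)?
No, ∇²f = cos(y)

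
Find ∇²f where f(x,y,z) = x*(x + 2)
2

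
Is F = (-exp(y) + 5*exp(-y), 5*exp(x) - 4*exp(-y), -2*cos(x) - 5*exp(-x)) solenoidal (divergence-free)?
No, ∇·F = 4*exp(-y)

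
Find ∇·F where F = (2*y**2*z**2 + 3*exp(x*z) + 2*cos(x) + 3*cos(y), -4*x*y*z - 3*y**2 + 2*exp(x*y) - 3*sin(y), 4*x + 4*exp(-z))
-4*x*z + 2*x*exp(x*y) - 6*y + 3*z*exp(x*z) - 2*sin(x) - 3*cos(y) - 4*exp(-z)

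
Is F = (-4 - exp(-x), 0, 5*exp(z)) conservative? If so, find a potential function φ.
Yes, F is conservative. φ = -4*x + 5*exp(z) + exp(-x)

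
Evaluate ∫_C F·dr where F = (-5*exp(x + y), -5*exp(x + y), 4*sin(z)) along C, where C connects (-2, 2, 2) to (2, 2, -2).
5 - 5*exp(4)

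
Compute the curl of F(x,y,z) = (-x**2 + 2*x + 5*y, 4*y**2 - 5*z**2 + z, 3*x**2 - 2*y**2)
(-4*y + 10*z - 1, -6*x, -5)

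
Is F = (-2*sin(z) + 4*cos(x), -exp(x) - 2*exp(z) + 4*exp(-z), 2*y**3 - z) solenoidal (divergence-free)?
No, ∇·F = -4*sin(x) - 1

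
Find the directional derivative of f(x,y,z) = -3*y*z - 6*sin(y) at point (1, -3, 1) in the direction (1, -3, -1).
18*sqrt(11)*cos(3)/11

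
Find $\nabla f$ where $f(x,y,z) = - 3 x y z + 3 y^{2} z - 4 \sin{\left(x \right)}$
(-3*y*z - 4*cos(x), 3*z*(-x + 2*y), 3*y*(-x + y))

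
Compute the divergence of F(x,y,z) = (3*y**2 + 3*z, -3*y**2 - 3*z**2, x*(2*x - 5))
-6*y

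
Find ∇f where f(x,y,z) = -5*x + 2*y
(-5, 2, 0)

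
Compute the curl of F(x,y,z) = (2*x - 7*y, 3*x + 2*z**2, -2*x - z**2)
(-4*z, 2, 10)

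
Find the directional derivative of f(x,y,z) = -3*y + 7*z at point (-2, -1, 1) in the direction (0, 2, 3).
15*sqrt(13)/13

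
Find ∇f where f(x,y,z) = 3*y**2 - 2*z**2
(0, 6*y, -4*z)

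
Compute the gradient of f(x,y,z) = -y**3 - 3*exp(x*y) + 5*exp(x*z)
(-3*y*exp(x*y) + 5*z*exp(x*z), -3*x*exp(x*y) - 3*y**2, 5*x*exp(x*z))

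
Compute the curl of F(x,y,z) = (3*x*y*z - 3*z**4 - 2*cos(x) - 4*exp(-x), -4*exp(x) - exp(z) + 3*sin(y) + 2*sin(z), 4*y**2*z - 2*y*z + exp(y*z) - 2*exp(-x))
(8*y*z + z*exp(y*z) - 2*z + exp(z) - 2*cos(z), 3*x*y - 12*z**3 - 2*exp(-x), -3*x*z - 4*exp(x))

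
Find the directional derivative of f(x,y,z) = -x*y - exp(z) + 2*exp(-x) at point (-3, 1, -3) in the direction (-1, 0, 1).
sqrt(2)*(-1 + exp(3) + 2*exp(6))*exp(-3)/2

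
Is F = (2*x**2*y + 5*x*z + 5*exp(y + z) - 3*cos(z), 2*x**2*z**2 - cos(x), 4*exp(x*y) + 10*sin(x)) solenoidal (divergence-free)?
No, ∇·F = 4*x*y + 5*z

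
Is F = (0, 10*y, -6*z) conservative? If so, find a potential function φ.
Yes, F is conservative. φ = 5*y**2 - 3*z**2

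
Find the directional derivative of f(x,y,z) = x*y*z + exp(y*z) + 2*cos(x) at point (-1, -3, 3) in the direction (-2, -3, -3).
sqrt(22)*(9 - 2*sin(1))/11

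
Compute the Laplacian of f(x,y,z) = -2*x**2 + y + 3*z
-4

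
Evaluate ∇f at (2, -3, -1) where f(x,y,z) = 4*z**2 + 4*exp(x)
(4*exp(2), 0, -8)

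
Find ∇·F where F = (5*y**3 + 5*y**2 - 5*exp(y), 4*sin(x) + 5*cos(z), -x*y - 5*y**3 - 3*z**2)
-6*z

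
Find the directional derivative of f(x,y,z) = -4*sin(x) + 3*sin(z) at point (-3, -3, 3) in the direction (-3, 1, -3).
3*sqrt(19)*cos(3)/19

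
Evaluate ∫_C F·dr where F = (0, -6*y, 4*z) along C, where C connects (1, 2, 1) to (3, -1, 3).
25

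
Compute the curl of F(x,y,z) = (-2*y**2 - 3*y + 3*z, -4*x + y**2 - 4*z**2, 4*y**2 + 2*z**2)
(8*y + 8*z, 3, 4*y - 1)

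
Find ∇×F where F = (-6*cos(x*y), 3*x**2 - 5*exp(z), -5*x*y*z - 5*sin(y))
(-5*x*z + 5*exp(z) - 5*cos(y), 5*y*z, 6*x*(1 - sin(x*y)))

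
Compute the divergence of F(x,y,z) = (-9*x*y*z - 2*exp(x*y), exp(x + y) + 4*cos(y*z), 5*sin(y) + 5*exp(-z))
-9*y*z - 2*y*exp(x*y) - 4*z*sin(y*z) + exp(x + y) - 5*exp(-z)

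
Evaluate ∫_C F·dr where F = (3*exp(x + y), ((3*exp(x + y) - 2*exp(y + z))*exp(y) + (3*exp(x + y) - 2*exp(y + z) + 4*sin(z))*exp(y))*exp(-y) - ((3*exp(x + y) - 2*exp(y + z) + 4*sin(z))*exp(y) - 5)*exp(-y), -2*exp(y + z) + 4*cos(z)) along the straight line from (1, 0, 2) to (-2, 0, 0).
-3*E - 4*sin(2) - 2 + 3*exp(-2) + 2*exp(2)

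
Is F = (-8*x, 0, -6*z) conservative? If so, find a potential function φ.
Yes, F is conservative. φ = -4*x**2 - 3*z**2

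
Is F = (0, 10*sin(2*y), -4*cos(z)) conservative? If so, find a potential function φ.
Yes, F is conservative. φ = -4*sin(z) - 5*cos(2*y)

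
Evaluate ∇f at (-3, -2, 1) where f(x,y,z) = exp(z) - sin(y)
(0, -cos(2), E)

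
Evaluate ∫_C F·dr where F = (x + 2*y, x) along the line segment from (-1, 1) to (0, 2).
2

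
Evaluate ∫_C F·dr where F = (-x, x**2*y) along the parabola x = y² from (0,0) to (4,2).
8/3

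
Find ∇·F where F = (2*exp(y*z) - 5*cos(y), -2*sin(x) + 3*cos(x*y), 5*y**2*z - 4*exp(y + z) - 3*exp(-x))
-3*x*sin(x*y) + 5*y**2 - 4*exp(y + z)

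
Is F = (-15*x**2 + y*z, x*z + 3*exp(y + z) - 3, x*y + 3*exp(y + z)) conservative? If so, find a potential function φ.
Yes, F is conservative. φ = -5*x**3 + x*y*z - 3*y + 3*exp(y + z)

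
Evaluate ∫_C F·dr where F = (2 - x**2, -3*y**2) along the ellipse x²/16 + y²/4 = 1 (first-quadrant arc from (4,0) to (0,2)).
16/3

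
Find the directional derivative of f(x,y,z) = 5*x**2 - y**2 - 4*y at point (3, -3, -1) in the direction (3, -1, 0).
44*sqrt(10)/5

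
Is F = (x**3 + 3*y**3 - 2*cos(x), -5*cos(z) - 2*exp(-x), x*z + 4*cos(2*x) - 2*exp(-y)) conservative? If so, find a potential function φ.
No, ∇×F = (-5*sin(z) + 2*exp(-y), -z + 8*sin(2*x), -9*y**2 + 2*exp(-x)) ≠ 0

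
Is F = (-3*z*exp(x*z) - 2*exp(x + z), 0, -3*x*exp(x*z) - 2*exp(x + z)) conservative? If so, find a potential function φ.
Yes, F is conservative. φ = -3*exp(x*z) - 2*exp(x + z)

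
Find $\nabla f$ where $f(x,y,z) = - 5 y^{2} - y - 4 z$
(0, -10*y - 1, -4)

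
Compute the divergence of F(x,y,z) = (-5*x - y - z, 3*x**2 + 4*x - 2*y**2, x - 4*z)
-4*y - 9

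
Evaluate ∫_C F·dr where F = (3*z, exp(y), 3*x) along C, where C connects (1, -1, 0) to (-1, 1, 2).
-6 + 2*sinh(1)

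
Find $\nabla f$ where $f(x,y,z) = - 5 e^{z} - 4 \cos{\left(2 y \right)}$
(0, 8*sin(2*y), -5*exp(z))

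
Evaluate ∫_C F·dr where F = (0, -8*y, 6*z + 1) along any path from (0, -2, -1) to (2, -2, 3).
28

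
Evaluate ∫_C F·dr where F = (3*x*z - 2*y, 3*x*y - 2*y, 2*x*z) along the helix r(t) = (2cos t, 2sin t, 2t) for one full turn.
20*pi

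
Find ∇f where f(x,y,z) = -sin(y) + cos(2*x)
(-2*sin(2*x), -cos(y), 0)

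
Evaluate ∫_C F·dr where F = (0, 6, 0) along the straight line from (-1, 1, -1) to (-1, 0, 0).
-6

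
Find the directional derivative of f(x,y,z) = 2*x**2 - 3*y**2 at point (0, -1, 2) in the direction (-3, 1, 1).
6*sqrt(11)/11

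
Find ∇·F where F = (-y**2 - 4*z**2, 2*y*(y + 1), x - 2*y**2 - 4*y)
4*y + 2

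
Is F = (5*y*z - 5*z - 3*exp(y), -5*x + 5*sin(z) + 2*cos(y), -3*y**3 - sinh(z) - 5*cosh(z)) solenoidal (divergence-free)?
No, ∇·F = -2*sin(y) - 5*sinh(z) - cosh(z)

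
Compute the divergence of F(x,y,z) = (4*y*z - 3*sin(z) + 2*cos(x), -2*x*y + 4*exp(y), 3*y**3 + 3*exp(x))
-2*x + 4*exp(y) - 2*sin(x)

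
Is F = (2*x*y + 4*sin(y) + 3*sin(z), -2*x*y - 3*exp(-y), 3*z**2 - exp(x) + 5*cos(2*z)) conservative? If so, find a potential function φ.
No, ∇×F = (0, exp(x) + 3*cos(z), -2*x - 2*y - 4*cos(y)) ≠ 0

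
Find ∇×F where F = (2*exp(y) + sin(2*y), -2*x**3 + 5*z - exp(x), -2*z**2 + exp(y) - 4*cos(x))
(exp(y) - 5, -4*sin(x), -6*x**2 - exp(x) - 2*exp(y) - 2*cos(2*y))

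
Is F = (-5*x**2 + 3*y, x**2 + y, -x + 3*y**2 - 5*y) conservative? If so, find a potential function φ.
No, ∇×F = (6*y - 5, 1, 2*x - 3) ≠ 0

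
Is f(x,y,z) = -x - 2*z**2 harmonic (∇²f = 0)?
No, ∇²f = -4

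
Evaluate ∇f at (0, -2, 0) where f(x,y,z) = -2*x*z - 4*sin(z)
(0, 0, -4)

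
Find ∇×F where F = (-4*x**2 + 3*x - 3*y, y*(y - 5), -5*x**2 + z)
(0, 10*x, 3)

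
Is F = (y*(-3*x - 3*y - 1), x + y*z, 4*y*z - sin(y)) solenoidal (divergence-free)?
No, ∇·F = y + z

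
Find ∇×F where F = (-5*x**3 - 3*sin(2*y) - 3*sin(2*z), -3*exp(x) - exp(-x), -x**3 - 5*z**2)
(0, 3*x**2 - 6*cos(2*z), -3*exp(x) + 6*cos(2*y) + exp(-x))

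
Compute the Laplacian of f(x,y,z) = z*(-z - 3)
-2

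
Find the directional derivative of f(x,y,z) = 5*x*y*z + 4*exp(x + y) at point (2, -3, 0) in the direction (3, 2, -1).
5*sqrt(14)*(2 + 3*E)*exp(-1)/7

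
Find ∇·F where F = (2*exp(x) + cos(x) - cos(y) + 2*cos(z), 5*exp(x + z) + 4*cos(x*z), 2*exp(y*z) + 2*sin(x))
2*y*exp(y*z) + 2*exp(x) - sin(x)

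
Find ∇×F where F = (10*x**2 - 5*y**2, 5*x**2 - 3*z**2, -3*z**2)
(6*z, 0, 10*x + 10*y)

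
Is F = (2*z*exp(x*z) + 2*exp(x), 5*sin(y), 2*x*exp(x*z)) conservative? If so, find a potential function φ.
Yes, F is conservative. φ = 2*exp(x) + 2*exp(x*z) - 5*cos(y)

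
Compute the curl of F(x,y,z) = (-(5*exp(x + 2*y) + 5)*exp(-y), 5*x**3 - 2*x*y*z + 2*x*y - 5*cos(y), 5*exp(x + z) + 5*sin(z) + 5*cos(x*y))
(x*(2*y - 5*sin(x*y)), 5*y*sin(x*y) - 5*exp(x + z), 15*x**2 - 2*y*z + 2*y + 5*exp(x + y) - 5*exp(-y))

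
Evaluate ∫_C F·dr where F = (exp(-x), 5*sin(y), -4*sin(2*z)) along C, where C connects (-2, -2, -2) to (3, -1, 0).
-5*cos(1) + 5*cos(2) - exp(-3) - 2*cos(4) + 2 + exp(2)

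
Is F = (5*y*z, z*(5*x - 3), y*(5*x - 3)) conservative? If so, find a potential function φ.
Yes, F is conservative. φ = y*z*(5*x - 3)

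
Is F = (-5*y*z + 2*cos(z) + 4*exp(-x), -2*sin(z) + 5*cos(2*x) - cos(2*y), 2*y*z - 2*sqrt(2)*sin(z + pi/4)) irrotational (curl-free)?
No, ∇×F = (2*z + 2*cos(z), -5*y - 2*sin(z), 5*z - 10*sin(2*x))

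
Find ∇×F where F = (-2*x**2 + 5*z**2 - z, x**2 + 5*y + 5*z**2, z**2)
(-10*z, 10*z - 1, 2*x)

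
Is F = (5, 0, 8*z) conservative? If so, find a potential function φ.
Yes, F is conservative. φ = 5*x + 4*z**2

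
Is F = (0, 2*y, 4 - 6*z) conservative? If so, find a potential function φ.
Yes, F is conservative. φ = y**2 - 3*z**2 + 4*z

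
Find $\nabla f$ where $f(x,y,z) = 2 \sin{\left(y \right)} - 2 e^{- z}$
(0, 2*cos(y), 2*exp(-z))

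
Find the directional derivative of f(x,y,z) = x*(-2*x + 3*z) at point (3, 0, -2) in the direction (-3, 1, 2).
36*sqrt(14)/7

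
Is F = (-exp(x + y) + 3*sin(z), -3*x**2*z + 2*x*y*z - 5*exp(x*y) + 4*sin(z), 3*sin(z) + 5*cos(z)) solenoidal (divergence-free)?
No, ∇·F = 2*x*z - 5*x*exp(x*y) - exp(x + y) - 5*sin(z) + 3*cos(z)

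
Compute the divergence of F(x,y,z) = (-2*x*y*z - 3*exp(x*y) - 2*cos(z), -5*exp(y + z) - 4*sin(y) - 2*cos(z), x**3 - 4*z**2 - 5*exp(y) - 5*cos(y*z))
-2*y*z - 3*y*exp(x*y) + 5*y*sin(y*z) - 8*z - 5*exp(y + z) - 4*cos(y)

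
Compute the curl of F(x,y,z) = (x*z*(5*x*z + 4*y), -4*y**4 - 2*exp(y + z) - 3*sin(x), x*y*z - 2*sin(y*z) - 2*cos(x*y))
(x*z + 2*x*sin(x*y) - 2*z*cos(y*z) + 2*exp(y + z), 10*x**2*z + 4*x*y - y*z - 2*y*sin(x*y), -4*x*z - 3*cos(x))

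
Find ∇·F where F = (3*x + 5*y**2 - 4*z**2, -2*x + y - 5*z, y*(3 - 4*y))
4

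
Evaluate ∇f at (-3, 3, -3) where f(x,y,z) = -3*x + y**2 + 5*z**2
(-3, 6, -30)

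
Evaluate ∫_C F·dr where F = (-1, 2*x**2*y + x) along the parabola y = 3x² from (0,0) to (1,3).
7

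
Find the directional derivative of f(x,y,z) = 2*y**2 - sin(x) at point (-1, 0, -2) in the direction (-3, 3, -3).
sqrt(3)*cos(1)/3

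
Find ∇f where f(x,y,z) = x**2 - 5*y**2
(2*x, -10*y, 0)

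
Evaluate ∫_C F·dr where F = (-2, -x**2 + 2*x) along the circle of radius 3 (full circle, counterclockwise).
18*pi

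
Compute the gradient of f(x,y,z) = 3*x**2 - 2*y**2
(6*x, -4*y, 0)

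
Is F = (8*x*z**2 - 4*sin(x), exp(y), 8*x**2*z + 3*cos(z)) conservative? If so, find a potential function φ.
Yes, F is conservative. φ = 4*x**2*z**2 + exp(y) + 3*sin(z) + 4*cos(x)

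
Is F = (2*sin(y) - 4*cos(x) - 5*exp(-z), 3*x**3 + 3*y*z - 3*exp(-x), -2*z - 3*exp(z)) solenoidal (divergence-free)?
No, ∇·F = 3*z - 3*exp(z) + 4*sin(x) - 2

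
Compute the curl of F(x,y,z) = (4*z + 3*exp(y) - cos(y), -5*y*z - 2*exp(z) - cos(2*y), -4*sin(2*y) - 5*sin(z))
(5*y + 2*exp(z) - 8*cos(2*y), 4, -3*exp(y) - sin(y))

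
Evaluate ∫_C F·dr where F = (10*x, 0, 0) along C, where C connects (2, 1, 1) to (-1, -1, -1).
-15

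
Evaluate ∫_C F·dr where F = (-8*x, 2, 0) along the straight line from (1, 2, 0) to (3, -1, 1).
-38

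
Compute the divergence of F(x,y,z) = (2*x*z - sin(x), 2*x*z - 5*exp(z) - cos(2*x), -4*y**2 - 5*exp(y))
2*z - cos(x)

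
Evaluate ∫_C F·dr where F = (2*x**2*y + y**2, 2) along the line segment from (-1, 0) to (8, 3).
1659/2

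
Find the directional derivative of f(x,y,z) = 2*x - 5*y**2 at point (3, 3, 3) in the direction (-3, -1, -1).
24*sqrt(11)/11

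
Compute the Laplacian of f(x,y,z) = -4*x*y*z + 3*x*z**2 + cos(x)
6*x - cos(x)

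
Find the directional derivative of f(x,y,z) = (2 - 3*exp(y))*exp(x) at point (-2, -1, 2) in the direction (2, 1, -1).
sqrt(6)*(-9 + 4*E)*exp(-3)/6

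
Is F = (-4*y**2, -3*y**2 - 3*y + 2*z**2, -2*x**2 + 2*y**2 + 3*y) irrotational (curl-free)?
No, ∇×F = (4*y - 4*z + 3, 4*x, 8*y)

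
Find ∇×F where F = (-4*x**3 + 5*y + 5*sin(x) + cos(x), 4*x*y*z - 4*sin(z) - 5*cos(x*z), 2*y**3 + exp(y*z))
(-4*x*y - 5*x*sin(x*z) + 6*y**2 + z*exp(y*z) + 4*cos(z), 0, 4*y*z + 5*z*sin(x*z) - 5)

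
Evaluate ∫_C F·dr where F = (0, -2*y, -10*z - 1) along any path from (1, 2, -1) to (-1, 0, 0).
8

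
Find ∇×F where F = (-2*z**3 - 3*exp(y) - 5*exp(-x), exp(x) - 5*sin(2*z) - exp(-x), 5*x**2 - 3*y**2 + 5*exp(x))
(-6*y + 10*cos(2*z), -10*x - 6*z**2 - 5*exp(x), exp(x) + 3*exp(y) + exp(-x))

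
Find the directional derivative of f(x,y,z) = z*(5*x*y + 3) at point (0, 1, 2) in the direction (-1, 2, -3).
-19*sqrt(14)/14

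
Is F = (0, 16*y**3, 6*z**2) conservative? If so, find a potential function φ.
Yes, F is conservative. φ = 4*y**4 + 2*z**3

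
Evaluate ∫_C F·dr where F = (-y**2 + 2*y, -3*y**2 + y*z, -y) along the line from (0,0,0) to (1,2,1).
-7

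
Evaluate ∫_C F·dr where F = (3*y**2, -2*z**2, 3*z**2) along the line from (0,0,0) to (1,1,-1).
-2/3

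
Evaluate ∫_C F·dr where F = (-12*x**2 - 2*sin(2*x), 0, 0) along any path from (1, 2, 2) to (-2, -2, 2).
cos(4) - cos(2) + 36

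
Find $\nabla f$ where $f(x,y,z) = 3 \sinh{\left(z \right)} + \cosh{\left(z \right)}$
(0, 0, sinh(z) + 3*cosh(z))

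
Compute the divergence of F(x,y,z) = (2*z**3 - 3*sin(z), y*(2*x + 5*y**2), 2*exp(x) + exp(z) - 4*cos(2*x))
2*x + 15*y**2 + exp(z)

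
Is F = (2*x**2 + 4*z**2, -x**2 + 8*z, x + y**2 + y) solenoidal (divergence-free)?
No, ∇·F = 4*x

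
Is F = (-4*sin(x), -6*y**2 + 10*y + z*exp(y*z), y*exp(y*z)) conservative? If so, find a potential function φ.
Yes, F is conservative. φ = -2*y**3 + 5*y**2 + exp(y*z) + 4*cos(x)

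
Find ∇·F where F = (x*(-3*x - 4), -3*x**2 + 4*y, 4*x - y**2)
-6*x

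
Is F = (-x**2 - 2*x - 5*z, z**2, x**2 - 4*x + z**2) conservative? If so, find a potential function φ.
No, ∇×F = (-2*z, -2*x - 1, 0) ≠ 0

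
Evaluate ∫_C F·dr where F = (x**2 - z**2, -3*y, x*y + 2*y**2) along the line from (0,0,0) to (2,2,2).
2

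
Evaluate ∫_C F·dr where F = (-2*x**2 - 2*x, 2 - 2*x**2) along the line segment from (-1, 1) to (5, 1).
-108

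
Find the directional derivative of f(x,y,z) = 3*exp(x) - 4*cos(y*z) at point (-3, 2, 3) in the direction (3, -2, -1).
sqrt(14)*(9 - 32*exp(3)*sin(6))*exp(-3)/14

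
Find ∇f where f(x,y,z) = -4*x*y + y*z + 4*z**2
(-4*y, -4*x + z, y + 8*z)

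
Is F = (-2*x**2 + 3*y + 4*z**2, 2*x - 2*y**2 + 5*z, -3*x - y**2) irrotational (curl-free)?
No, ∇×F = (-2*y - 5, 8*z + 3, -1)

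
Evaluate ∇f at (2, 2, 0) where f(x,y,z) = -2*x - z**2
(-2, 0, 0)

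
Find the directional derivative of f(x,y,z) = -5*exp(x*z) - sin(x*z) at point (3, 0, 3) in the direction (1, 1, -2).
sqrt(6)*(cos(9) + 5*exp(9))/2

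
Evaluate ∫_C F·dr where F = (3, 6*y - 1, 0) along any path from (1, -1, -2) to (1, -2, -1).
10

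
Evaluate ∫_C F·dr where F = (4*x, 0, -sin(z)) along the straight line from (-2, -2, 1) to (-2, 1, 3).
cos(3) - cos(1)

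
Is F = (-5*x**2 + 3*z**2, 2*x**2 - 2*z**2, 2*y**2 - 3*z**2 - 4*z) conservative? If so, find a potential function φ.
No, ∇×F = (4*y + 4*z, 6*z, 4*x) ≠ 0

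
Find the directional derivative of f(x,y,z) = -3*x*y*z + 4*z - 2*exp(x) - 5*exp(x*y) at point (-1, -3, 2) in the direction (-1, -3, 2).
sqrt(14)*(-15*exp(4) - 23*E + 1)*exp(-1)/7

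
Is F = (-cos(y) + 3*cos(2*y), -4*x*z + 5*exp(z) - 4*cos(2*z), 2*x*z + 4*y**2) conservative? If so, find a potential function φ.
No, ∇×F = (4*x + 8*y - 5*exp(z) - 8*sin(2*z), -2*z, -4*z - sin(y) + 6*sin(2*y)) ≠ 0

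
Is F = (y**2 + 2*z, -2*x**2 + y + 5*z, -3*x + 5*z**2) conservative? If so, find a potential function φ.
No, ∇×F = (-5, 5, -4*x - 2*y) ≠ 0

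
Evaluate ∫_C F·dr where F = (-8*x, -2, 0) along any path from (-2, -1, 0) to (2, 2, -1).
-6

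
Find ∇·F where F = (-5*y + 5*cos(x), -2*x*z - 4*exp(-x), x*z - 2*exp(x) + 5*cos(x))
x - 5*sin(x)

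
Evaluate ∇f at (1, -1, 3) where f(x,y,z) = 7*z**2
(0, 0, 42)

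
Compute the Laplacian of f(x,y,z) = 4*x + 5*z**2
10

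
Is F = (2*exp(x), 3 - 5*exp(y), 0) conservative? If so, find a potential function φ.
Yes, F is conservative. φ = 3*y + 2*exp(x) - 5*exp(y)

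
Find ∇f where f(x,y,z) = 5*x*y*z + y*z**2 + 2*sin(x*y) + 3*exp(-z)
(y*(5*z + 2*cos(x*y)), 5*x*z + 2*x*cos(x*y) + z**2, 5*x*y + 2*y*z - 3*exp(-z))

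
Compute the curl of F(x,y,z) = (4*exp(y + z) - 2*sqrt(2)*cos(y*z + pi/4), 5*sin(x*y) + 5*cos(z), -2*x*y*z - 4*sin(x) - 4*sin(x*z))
(-2*x*z + 5*sin(z), 2*y*z + 2*sqrt(2)*y*sin(y*z + pi/4) + 4*z*cos(x*z) + 4*exp(y + z) + 4*cos(x), 5*y*cos(x*y) - 2*sqrt(2)*z*sin(y*z + pi/4) - 4*exp(y + z))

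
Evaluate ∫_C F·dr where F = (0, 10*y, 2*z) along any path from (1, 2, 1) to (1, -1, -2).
-12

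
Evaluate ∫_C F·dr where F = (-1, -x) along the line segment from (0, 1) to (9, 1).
-9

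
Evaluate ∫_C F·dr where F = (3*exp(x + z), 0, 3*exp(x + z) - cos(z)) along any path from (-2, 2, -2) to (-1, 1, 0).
-sin(2) - 3*exp(-4) + 3*exp(-1)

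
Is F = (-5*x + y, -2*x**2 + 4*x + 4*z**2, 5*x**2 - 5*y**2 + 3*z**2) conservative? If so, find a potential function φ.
No, ∇×F = (-10*y - 8*z, -10*x, 3 - 4*x) ≠ 0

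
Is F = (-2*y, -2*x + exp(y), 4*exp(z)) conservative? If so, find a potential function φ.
Yes, F is conservative. φ = -2*x*y + exp(y) + 4*exp(z)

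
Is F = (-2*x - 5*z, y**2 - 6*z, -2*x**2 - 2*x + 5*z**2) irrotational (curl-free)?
No, ∇×F = (6, 4*x - 3, 0)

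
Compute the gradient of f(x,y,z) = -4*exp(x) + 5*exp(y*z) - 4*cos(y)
(-4*exp(x), 5*z*exp(y*z) + 4*sin(y), 5*y*exp(y*z))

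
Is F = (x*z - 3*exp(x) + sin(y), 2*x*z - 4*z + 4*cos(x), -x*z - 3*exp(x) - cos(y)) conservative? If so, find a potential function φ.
No, ∇×F = (-2*x + sin(y) + 4, x + z + 3*exp(x), 2*z - 4*sin(x) - cos(y)) ≠ 0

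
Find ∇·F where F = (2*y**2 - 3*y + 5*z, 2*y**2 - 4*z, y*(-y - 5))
4*y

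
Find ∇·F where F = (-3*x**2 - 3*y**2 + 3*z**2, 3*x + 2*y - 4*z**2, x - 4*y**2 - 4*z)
-6*x - 2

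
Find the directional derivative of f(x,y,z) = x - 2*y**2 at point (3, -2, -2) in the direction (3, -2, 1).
-13*sqrt(14)/14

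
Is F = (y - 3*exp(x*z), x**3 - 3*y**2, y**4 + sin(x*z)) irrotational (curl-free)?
No, ∇×F = (4*y**3, -3*x*exp(x*z) - z*cos(x*z), 3*x**2 - 1)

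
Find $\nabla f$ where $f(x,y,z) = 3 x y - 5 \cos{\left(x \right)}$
(3*y + 5*sin(x), 3*x, 0)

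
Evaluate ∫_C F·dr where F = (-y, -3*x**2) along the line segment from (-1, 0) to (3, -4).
36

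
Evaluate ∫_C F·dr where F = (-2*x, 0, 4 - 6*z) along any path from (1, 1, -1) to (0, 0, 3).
-7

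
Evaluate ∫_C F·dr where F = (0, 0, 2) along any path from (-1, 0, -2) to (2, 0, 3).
10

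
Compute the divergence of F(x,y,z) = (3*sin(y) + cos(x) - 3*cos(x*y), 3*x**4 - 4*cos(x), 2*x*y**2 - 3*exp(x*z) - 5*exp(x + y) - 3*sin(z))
-3*x*exp(x*z) + 3*y*sin(x*y) - sin(x) - 3*cos(z)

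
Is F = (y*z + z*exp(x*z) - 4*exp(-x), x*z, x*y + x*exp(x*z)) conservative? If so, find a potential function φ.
Yes, F is conservative. φ = x*y*z + exp(x*z) + 4*exp(-x)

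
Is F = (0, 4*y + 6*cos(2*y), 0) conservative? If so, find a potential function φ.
Yes, F is conservative. φ = 2*y**2 + 3*sin(2*y)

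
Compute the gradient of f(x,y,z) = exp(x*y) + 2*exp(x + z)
(y*exp(x*y) + 2*exp(x + z), x*exp(x*y), 2*exp(x + z))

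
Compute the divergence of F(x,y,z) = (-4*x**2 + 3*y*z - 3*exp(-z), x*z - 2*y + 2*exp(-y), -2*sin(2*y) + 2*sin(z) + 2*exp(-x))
-8*x + 2*cos(z) - 2 - 2*exp(-y)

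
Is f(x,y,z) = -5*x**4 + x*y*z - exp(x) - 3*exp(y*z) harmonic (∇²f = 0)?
No, ∇²f = -60*x**2 - 3*y**2*exp(y*z) - 3*z**2*exp(y*z) - exp(x)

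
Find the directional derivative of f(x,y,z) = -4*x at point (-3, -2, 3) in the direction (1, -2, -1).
-2*sqrt(6)/3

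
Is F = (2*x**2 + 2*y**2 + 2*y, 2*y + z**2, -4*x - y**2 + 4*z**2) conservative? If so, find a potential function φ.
No, ∇×F = (-2*y - 2*z, 4, -4*y - 2) ≠ 0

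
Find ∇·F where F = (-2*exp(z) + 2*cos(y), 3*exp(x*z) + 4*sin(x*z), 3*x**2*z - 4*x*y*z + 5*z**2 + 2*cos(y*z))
3*x**2 - 4*x*y - 2*y*sin(y*z) + 10*z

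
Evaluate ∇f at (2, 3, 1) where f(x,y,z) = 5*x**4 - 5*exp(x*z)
(160 - 5*exp(2), 0, -10*exp(2))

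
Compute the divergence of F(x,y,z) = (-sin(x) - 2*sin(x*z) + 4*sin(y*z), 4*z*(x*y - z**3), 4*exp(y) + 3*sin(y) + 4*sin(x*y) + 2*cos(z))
4*x*z - 2*z*cos(x*z) - 2*sin(z) - cos(x)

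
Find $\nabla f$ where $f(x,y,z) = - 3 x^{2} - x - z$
(-6*x - 1, 0, -1)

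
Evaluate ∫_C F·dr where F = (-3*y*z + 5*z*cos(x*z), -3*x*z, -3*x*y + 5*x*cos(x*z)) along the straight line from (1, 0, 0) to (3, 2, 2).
-36 + 5*sin(6)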